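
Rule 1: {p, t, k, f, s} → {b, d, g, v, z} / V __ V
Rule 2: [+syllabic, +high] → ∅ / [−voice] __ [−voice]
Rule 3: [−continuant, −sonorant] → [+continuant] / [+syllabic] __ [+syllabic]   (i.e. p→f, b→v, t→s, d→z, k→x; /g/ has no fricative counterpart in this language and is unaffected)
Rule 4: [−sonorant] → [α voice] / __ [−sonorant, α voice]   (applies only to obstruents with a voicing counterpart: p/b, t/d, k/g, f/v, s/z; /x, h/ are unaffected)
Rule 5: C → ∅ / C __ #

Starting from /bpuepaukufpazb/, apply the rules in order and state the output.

ppuevaugufpaz

Rule 1 (intervocalic voicing): /p/ is a voiceless obstruent between vowels /e/ and /a/, so it voices to [b]. /k/ is a voiceless obstruent between vowels /u/ and /u/, so it voices to [g]. /bpuepaukufpazb/ → bpuebaugufpazb.
Rule 2 (high vowel syncope): no segment meets the environment; /bpuebaugufpazb/ is unchanged.
Rule 3 (intervocalic spirantization): /b/ is a stop between vowels /e/ and /a/, so it spirantizes to the fricative [v]. /bpuebaugufpazb/ → bpuevaugufpazb.
Rule 4 (regressive voicing assimilation): /b/ precedes the voiceless obstruent /p/, so it devoices to [p] by assimilation. /bpuevaugufpazb/ → ppuevaugufpazb.
Rule 5 (final cluster simplification): /b/ is the second consonant of a word-final cluster /zb/, so it deletes. /ppuevaugufpazb/ → ppuevaugufpaz.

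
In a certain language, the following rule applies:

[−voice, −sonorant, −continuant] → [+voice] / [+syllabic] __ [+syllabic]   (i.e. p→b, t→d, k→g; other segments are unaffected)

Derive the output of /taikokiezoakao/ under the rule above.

/k/ is a voiceless stop between vowels /i/ and /o/, so it voices to [g].
/k/ is a voiceless stop between vowels /o/ and /i/, so it voices to [g].
/k/ is a voiceless stop between vowels /a/ and /a/, so it voices to [g].
The other instance of /t/ does not occur in the required environment and remains unchanged.
Surface form: [taigogiezoagao].

taigogiezoagao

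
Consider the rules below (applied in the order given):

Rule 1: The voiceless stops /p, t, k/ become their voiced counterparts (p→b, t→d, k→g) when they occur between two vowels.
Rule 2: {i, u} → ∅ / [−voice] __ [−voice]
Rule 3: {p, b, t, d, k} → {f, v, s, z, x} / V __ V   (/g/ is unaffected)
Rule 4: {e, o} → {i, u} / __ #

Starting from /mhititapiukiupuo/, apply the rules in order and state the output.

Rule 1 (intervocalic voicing): /t/ is a voiceless stop between vowels /i/ and /i/, so it voices to [d]. /t/ is a voiceless stop between vowels /i/ and /a/, so it voices to [d]. /p/ is a voiceless stop between vowels /a/ and /i/, so it voices to [b]. /k/ is a voiceless stop between vowels /u/ and /i/, so it voices to [g]. /p/ is a voiceless stop between vowels /u/ and /u/, so it voices to [b]. /mhititapiukiupuo/ → mhididabiugiubuo.
Rule 2 (high vowel syncope): no segment meets the environment; /mhididabiugiubuo/ is unchanged.
Rule 3 (intervocalic spirantization): /d/ is a stop between vowels /i/ and /i/, so it spirantizes to the fricative [z]. /d/ is a stop between vowels /i/ and /a/, so it spirantizes to the fricative [z]. /b/ is a stop between vowels /a/ and /i/, so it spirantizes to the fricative [v]. /b/ is a stop between vowels /u/ and /u/, so it spirantizes to the fricative [v]. /mhididabiugiubuo/ → mhizizaviugiuvuo.
Rule 4 (final vowel raising): /o/ is a mid vowel in word-final position, so it raises to [u]. /mhizizaviugiuvuo/ → mhizizaviugiuvuu.

mhizizaviugiuvuu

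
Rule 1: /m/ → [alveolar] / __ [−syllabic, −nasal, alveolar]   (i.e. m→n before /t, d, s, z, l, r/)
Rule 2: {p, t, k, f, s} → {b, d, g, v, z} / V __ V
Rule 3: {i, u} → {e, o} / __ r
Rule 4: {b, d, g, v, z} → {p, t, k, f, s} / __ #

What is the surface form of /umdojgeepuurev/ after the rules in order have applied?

undojgeebuoref

Rule 1 (nasal place assimilation): /m/ precedes the alveolar consonant /d/, so it assimilates in place to [n]. /umdojgeepuurev/ → undojgeepuurev.
Rule 2 (intervocalic voicing): /p/ is a voiceless obstruent between vowels /e/ and /u/, so it voices to [b]. /undojgeepuurev/ → undojgeebuurev.
Rule 3 (pre-rhotic lowering): /u/ is a high vowel immediately before /r/, so it lowers to [o]. /undojgeebuurev/ → undojgeebuorev.
Rule 4 (final devoicing): /v/ is a voiced obstruent in word-final position, so it devoices to [f]. /undojgeebuorev/ → undojgeebuoref.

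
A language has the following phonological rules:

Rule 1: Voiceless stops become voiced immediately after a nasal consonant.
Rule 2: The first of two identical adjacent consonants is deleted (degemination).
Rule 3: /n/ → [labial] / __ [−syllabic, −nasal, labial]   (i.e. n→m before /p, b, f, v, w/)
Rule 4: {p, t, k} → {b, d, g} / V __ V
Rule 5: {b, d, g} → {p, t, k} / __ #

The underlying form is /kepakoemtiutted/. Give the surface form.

kebagoemdiudet

Rule 1 (post-nasal voicing): /t/ is a voiceless stop immediately after the nasal /m/, so it voices to [d]. /kepakoemtiutted/ → kepakoemdiutted.
Rule 2 (degemination): /tt/ is a geminate; the first /t/ deletes. /kepakoemdiutted/ → kepakoemdiuted.
Rule 3 (nasal place assimilation): no segment meets the environment; /kepakoemdiuted/ is unchanged.
Rule 4 (intervocalic voicing): /p/ is a voiceless stop between vowels /e/ and /a/, so it voices to [b]. /k/ is a voiceless stop between vowels /a/ and /o/, so it voices to [g]. /t/ is a voiceless stop between vowels /u/ and /e/, so it voices to [d]. /kepakoemdiuted/ → kebagoemdiuded.
Rule 5 (final devoicing): /d/ is a voiced stop in word-final position, so it devoices to [t]. /kebagoemdiuded/ → kebagoemdiudet.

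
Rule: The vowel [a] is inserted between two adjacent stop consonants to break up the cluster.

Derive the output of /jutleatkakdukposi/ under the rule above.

/t/ and /k/ form a stop–stop cluster, so [a] is inserted between them.
/k/ and /d/ form a stop–stop cluster, so [a] is inserted between them.
/k/ and /p/ form a stop–stop cluster, so [a] is inserted between them.
Surface form: [jutleatakakadukaposi].

jutleatakakadukaposi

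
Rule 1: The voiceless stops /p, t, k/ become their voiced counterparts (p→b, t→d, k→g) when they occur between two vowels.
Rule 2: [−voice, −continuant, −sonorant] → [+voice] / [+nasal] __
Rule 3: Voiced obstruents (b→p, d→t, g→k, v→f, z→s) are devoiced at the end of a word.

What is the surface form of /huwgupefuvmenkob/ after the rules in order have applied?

huwgubefuvmengop

Rule 1 (intervocalic voicing): /p/ is a voiceless stop between vowels /u/ and /e/, so it voices to [b]. /huwgupefuvmenkob/ → huwgubefuvmenkob.
Rule 2 (post-nasal voicing): /k/ is a voiceless stop immediately after the nasal /n/, so it voices to [g]. /huwgubefuvmenkob/ → huwgubefuvmengob.
Rule 3 (final devoicing): /b/ is a voiced obstruent in word-final position, so it devoices to [p]. /huwgubefuvmengob/ → huwgubefuvmengop.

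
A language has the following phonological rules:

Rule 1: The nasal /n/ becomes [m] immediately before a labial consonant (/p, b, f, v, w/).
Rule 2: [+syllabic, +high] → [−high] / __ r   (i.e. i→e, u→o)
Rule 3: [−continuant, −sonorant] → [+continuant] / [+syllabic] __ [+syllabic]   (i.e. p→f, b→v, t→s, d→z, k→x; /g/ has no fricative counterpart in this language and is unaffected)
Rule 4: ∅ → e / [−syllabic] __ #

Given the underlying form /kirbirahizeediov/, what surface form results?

Rule 1 (nasal place assimilation): no segment meets the environment; /kirbirahizeediov/ is unchanged.
Rule 2 (pre-rhotic lowering): /i/ is a high vowel immediately before /r/, so it lowers to [e]. /i/ is a high vowel immediately before /r/, so it lowers to [e]. /kirbirahizeediov/ → kerberahizeediov.
Rule 3 (intervocalic spirantization): /d/ is a stop between vowels /e/ and /i/, so it spirantizes to the fricative [z]. /kerberahizeediov/ → kerberahizeeziov.
Rule 4 (final e-epenthesis): the form ends in the consonant /v/, so [e] is inserted word-finally. /kerberahizeeziov/ → kerberahizeeziove.

kerberahizeeziove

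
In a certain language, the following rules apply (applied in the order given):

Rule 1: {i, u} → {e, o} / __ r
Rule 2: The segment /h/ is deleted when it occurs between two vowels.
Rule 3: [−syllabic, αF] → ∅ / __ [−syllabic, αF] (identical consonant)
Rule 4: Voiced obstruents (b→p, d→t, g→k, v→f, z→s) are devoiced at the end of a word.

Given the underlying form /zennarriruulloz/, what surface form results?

zenareruulos

Rule 1 (pre-rhotic lowering): /i/ is a high vowel immediately before /r/, so it lowers to [e]. /zennarriruulloz/ → zennarreruulloz.
Rule 2 (intervocalic h-deletion): no segment meets the environment; /zennarreruulloz/ is unchanged.
Rule 3 (degemination): /nn/ is a geminate; the first /n/ deletes. /rr/ is a geminate; the first /r/ deletes. /ll/ is a geminate; the first /l/ deletes. /zennarreruulloz/ → zenareruuloz.
Rule 4 (final devoicing): /z/ is a voiced obstruent in word-final position, so it devoices to [s]. /zenareruuloz/ → zenareruulos.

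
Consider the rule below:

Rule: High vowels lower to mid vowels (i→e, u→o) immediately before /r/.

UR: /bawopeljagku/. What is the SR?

No segment of /bawopeljagku/ meets the structural description of the rule, so the form surfaces unchanged.

bawopeljagku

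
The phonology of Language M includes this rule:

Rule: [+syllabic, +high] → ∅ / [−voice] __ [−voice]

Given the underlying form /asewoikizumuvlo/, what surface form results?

No segment of /asewoikizumuvlo/ meets the structural description of the rule, so the form surfaces unchanged.

asewoikizumuvlo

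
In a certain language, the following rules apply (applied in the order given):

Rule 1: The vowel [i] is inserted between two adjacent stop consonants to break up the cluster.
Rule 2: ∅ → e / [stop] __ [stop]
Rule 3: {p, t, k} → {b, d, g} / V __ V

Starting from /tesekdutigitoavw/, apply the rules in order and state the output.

Rule 1 (stop-cluster i-epenthesis): /k/ and /d/ form a stop–stop cluster, so [i] is inserted between them. /tesekdutigitoavw/ → tesekidutigitoavw.
Rule 2 (stop-cluster e-epenthesis): no segment meets the environment; /tesekidutigitoavw/ is unchanged.
Rule 3 (intervocalic voicing): /k/ is a voiceless stop between vowels /e/ and /i/, so it voices to [g]. /t/ is a voiceless stop between vowels /u/ and /i/, so it voices to [d]. /t/ is a voiceless stop between vowels /i/ and /o/, so it voices to [d]. /tesekidutigitoavw/ → tesegidudigidoavw.

tesegidudigidoavw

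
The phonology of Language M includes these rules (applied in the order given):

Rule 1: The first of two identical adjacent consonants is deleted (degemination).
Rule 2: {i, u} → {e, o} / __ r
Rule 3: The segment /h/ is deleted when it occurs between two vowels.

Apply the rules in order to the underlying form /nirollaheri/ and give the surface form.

Rule 1 (degemination): /ll/ is a geminate; the first /l/ deletes. /nirollaheri/ → nirolaheri.
Rule 2 (pre-rhotic lowering): /i/ is a high vowel immediately before /r/, so it lowers to [e]. /nirolaheri/ → nerolaheri.
Rule 3 (intervocalic h-deletion): /h/ occurs between vowels /a/ and /e/, so it deletes. /nerolaheri/ → nerolaeri.

nerolaeri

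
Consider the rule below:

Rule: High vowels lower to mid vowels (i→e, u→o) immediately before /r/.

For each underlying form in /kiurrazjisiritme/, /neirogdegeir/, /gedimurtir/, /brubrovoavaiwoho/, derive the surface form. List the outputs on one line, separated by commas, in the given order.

/kiurrazjisiritme/: /u/ is a high vowel immediately before /r/, so it lowers to [o]. /i/ is a high vowel immediately before /r/, so it lowers to [e]. → [kiorrazjiseritme].
/neirogdegeir/: /i/ is a high vowel immediately before /r/, so it lowers to [e]. /i/ is a high vowel immediately before /r/, so it lowers to [e]. → [neerogdegeer].
/gedimurtir/: /u/ is a high vowel immediately before /r/, so it lowers to [o]. /i/ is a high vowel immediately before /r/, so it lowers to [e]. → [gedimorter].
/brubrovoavaiwoho/: the rule's environment is not met; surfaces unchanged as [brubrovoavaiwoho].

kiorrazjiseritme, neerogdegeer, gedimorter, brubrovoavaiwoho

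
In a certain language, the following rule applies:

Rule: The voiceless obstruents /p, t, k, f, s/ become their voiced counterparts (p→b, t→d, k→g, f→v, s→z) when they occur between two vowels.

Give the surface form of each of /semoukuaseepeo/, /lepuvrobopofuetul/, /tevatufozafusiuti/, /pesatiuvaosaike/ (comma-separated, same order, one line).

semouguazeebeo, lebuvrobobovuedul, tevaduvozavuziudi, pezadiuvaozaige

/semoukuaseepeo/: /k/ is a voiceless obstruent between vowels /u/ and /u/, so it voices to [g]. /s/ is a voiceless obstruent between vowels /a/ and /e/, so it voices to [z]. /p/ is a voiceless obstruent between vowels /e/ and /e/, so it voices to [b]. → [semouguazeebeo].
/lepuvrobopofuetul/: /p/ is a voiceless obstruent between vowels /e/ and /u/, so it voices to [b]. /p/ is a voiceless obstruent between vowels /o/ and /o/, so it voices to [b]. /f/ is a voiceless obstruent between vowels /o/ and /u/, so it voices to [v]. /t/ is a voiceless obstruent between vowels /e/ and /u/, so it voices to [d]. → [lebuvrobobovuedul].
/tevatufozafusiuti/: /t/ is a voiceless obstruent between vowels /a/ and /u/, so it voices to [d]. /f/ is a voiceless obstruent between vowels /u/ and /o/, so it voices to [v]. /f/ is a voiceless obstruent between vowels /a/ and /u/, so it voices to [v]. /s/ is a voiceless obstruent between vowels /u/ and /i/, so it voices to [z]. /t/ is a voiceless obstruent between vowels /u/ and /i/, so it voices to [d]. → [tevaduvozavuziudi].
/pesatiuvaosaike/: /s/ is a voiceless obstruent between vowels /e/ and /a/, so it voices to [z]. /t/ is a voiceless obstruent between vowels /a/ and /i/, so it voices to [d]. /s/ is a voiceless obstruent between vowels /o/ and /a/, so it voices to [z]. /k/ is a voiceless obstruent between vowels /i/ and /e/, so it voices to [g]. → [pezadiuvaozaige].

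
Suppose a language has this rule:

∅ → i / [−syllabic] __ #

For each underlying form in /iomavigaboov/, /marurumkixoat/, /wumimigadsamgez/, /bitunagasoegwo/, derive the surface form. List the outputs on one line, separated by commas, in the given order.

/iomavigaboov/: the form ends in the consonant /v/, so [i] is inserted word-finally. → [iomavigaboovi].
/marurumkixoat/: the form ends in the consonant /t/, so [i] is inserted word-finally. → [marurumkixoati].
/wumimigadsamgez/: the form ends in the consonant /z/, so [i] is inserted word-finally. → [wumimigadsamgezi].
/bitunagasoegwo/: the rule's environment is not met; surfaces unchanged as [bitunagasoegwo].

iomavigaboovi, marurumkixoati, wumimigadsamgezi, bitunagasoegwo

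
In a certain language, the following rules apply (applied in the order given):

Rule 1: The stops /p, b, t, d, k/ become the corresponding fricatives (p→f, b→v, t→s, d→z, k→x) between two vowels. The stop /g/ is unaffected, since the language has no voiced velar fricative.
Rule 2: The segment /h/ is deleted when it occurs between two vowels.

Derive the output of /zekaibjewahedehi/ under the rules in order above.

zexaibjewaezei

Rule 1 (intervocalic spirantization): /k/ is a stop between vowels /e/ and /a/, so it spirantizes to the fricative [x]. /d/ is a stop between vowels /e/ and /e/, so it spirantizes to the fricative [z]. /zekaibjewahedehi/ → zexaibjewahezehi.
Rule 2 (intervocalic h-deletion): /h/ occurs between vowels /a/ and /e/, so it deletes. /h/ occurs between vowels /e/ and /i/, so it deletes. /zexaibjewahezehi/ → zexaibjewaezei.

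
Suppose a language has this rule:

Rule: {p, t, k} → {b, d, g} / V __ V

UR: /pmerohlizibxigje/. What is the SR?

pmerohlizibxigje

No segment of /pmerohlizibxigje/ meets the structural description of the rule, so the form surfaces unchanged.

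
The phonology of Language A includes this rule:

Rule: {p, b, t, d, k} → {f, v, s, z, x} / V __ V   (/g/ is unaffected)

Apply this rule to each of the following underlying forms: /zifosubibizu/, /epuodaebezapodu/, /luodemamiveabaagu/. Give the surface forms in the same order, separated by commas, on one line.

zifosuvivizu, efuozaevezafozu, luozemamiveavaagu

/zifosubibizu/: /b/ is a stop between vowels /u/ and /i/, so it spirantizes to the fricative [v]. /b/ is a stop between vowels /i/ and /i/, so it spirantizes to the fricative [v]. → [zifosuvivizu].
/epuodaebezapodu/: /p/ is a stop between vowels /e/ and /u/, so it spirantizes to the fricative [f]. /d/ is a stop between vowels /o/ and /a/, so it spirantizes to the fricative [z]. /b/ is a stop between vowels /e/ and /e/, so it spirantizes to the fricative [v]. /p/ is a stop between vowels /a/ and /o/, so it spirantizes to the fricative [f]. /d/ is a stop between vowels /o/ and /u/, so it spirantizes to the fricative [z]. → [efuozaevezafozu].
/luodemamiveabaagu/: /d/ is a stop between vowels /o/ and /e/, so it spirantizes to the fricative [z]. /b/ is a stop between vowels /a/ and /a/, so it spirantizes to the fricative [v]. → [luozemamiveavaagu].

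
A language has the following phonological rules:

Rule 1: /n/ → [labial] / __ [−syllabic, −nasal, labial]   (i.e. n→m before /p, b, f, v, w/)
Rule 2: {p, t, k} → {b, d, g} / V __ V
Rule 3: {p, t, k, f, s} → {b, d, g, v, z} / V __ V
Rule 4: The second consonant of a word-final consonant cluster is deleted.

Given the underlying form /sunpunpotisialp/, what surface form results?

Rule 1 (nasal place assimilation): /n/ precedes the labial consonant /p/, so it assimilates in place to [m]. /n/ precedes the labial consonant /p/, so it assimilates in place to [m]. /sunpunpotisialp/ → sumpumpotisialp.
Rule 2 (intervocalic voicing): /t/ is a voiceless stop between vowels /o/ and /i/, so it voices to [d]. /sumpumpotisialp/ → sumpumpodisialp.
Rule 3 (intervocalic voicing): /s/ is a voiceless obstruent between vowels /i/ and /i/, so it voices to [z]. /sumpumpodisialp/ → sumpumpodizialp.
Rule 4 (final cluster simplification): /p/ is the second consonant of a word-final cluster /lp/, so it deletes. /sumpumpodizialp/ → sumpumpodizial.

sumpumpodizial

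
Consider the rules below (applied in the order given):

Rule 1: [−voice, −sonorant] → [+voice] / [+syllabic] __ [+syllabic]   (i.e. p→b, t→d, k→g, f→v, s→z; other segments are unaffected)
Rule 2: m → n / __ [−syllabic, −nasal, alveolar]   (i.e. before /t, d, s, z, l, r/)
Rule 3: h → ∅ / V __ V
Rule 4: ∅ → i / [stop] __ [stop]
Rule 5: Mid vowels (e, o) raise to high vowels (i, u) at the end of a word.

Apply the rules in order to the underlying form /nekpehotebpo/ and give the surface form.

Rule 1 (intervocalic voicing): /t/ is a voiceless obstruent between vowels /o/ and /e/, so it voices to [d]. /nekpehotebpo/ → nekpehodebpo.
Rule 2 (nasal place assimilation): no segment meets the environment; /nekpehodebpo/ is unchanged.
Rule 3 (intervocalic h-deletion): /h/ occurs between vowels /e/ and /o/, so it deletes. /nekpehodebpo/ → nekpeodebpo.
Rule 4 (stop-cluster i-epenthesis): /k/ and /p/ form a stop–stop cluster, so [i] is inserted between them. /b/ and /p/ form a stop–stop cluster, so [i] is inserted between them. /nekpeodebpo/ → nekipeodebipo.
Rule 5 (final vowel raising): /o/ is a mid vowel in word-final position, so it raises to [u]. /nekipeodebipo/ → nekipeodebipu.

nekipeodebipu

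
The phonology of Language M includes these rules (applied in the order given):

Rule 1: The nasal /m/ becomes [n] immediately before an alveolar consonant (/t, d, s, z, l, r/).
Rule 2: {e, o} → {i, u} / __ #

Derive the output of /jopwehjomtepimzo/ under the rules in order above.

Rule 1 (nasal place assimilation): /m/ precedes the alveolar consonant /t/, so it assimilates in place to [n]. /m/ precedes the alveolar consonant /z/, so it assimilates in place to [n]. /jopwehjomtepimzo/ → jopwehjontepinzo.
Rule 2 (final vowel raising): /o/ is a mid vowel in word-final position, so it raises to [u]. /jopwehjontepinzo/ → jopwehjontepinzu.

jopwehjontepinzu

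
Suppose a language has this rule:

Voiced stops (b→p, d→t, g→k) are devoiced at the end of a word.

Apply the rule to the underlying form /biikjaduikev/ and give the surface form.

No segment of /biikjaduikev/ meets the structural description of the rule, so the form surfaces unchanged.

biikjaduikev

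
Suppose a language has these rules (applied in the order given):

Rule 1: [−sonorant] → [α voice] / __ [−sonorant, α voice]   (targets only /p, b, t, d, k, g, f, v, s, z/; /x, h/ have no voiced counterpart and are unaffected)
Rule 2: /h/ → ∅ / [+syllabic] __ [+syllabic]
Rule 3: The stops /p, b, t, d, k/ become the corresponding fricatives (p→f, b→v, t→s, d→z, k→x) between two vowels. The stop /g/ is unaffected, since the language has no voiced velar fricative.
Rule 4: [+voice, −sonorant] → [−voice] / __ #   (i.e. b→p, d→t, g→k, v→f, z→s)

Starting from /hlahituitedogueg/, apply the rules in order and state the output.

hlaisuisezoguek

Rule 1 (regressive voicing assimilation): no segment meets the environment; /hlahituitedogueg/ is unchanged.
Rule 2 (intervocalic h-deletion): /h/ occurs between vowels /a/ and /i/, so it deletes. /hlahituitedogueg/ → hlaituitedogueg.
Rule 3 (intervocalic spirantization): /t/ is a stop between vowels /i/ and /u/, so it spirantizes to the fricative [s]. /t/ is a stop between vowels /i/ and /e/, so it spirantizes to the fricative [s]. /d/ is a stop between vowels /e/ and /o/, so it spirantizes to the fricative [z]. /hlaituitedogueg/ → hlaisuisezogueg.
Rule 4 (final devoicing): /g/ is a voiced obstruent in word-final position, so it devoices to [k]. /hlaisuisezogueg/ → hlaisuisezoguek.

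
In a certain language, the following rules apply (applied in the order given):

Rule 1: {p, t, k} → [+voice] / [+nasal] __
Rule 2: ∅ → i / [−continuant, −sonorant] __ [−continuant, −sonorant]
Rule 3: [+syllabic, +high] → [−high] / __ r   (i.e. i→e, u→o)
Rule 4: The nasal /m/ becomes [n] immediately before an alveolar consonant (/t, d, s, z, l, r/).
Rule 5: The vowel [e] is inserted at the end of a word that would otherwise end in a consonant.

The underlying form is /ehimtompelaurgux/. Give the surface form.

Rule 1 (post-nasal voicing): /t/ is a voiceless stop immediately after the nasal /m/, so it voices to [d]. /p/ is a voiceless stop immediately after the nasal /m/, so it voices to [b]. /ehimtompelaurgux/ → ehimdombelaurgux.
Rule 2 (stop-cluster i-epenthesis): no segment meets the environment; /ehimdombelaurgux/ is unchanged.
Rule 3 (pre-rhotic lowering): /u/ is a high vowel immediately before /r/, so it lowers to [o]. /ehimdombelaurgux/ → ehimdombelaorgux.
Rule 4 (nasal place assimilation): /m/ precedes the alveolar consonant /d/, so it assimilates in place to [n]. /ehimdombelaorgux/ → ehindombelaorgux.
Rule 5 (final e-epenthesis): the form ends in the consonant /x/, so [e] is inserted word-finally. /ehindombelaorgux/ → ehindombelaorguxe.

ehindombelaorguxe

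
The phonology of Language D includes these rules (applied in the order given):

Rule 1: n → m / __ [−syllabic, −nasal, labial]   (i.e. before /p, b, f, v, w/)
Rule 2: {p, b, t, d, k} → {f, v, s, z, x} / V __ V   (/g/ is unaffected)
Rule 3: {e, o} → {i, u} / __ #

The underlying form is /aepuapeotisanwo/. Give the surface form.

aefuafeosisamwu

Rule 1 (nasal place assimilation): /n/ precedes the labial consonant /w/, so it assimilates in place to [m]. /aepuapeotisanwo/ → aepuapeotisamwo.
Rule 2 (intervocalic spirantization): /p/ is a stop between vowels /e/ and /u/, so it spirantizes to the fricative [f]. /p/ is a stop between vowels /a/ and /e/, so it spirantizes to the fricative [f]. /t/ is a stop between vowels /o/ and /i/, so it spirantizes to the fricative [s]. /aepuapeotisamwo/ → aefuafeosisamwo.
Rule 3 (final vowel raising): /o/ is a mid vowel in word-final position, so it raises to [u]. /aefuafeosisamwo/ → aefuafeosisamwu.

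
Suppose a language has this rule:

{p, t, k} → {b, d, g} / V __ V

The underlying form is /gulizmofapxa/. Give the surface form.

No segment of /gulizmofapxa/ meets the structural description of the rule, so the form surfaces unchanged.

gulizmofapxa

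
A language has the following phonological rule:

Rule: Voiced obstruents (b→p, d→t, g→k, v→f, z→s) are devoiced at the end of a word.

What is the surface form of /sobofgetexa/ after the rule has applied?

No segment of /sobofgetexa/ meets the structural description of the rule, so the form surfaces unchanged.

sobofgetexa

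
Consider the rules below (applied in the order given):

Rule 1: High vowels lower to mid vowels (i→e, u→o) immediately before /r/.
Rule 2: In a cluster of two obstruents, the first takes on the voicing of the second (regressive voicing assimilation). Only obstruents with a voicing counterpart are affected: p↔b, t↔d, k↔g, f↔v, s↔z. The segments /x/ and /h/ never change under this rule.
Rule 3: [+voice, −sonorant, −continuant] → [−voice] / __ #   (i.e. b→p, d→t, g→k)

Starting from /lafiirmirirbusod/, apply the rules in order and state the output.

Rule 1 (pre-rhotic lowering): /i/ is a high vowel immediately before /r/, so it lowers to [e]. /i/ is a high vowel immediately before /r/, so it lowers to [e]. /i/ is a high vowel immediately before /r/, so it lowers to [e]. /lafiirmirirbusod/ → lafiermererbusod.
Rule 2 (regressive voicing assimilation): no segment meets the environment; /lafiermererbusod/ is unchanged.
Rule 3 (final devoicing): /d/ is a voiced stop in word-final position, so it devoices to [t]. /lafiermererbusod/ → lafiermererbusot.

lafiermererbusot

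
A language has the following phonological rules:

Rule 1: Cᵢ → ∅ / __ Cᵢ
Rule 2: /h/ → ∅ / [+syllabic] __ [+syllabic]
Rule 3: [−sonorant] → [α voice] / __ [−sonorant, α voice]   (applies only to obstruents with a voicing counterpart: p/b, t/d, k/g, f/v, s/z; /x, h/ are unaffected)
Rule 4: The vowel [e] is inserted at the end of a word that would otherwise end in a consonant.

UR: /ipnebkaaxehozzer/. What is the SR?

Rule 1 (degemination): /zz/ is a geminate; the first /z/ deletes. /ipnebkaaxehozzer/ → ipnebkaaxehozer.
Rule 2 (intervocalic h-deletion): /h/ occurs between vowels /e/ and /o/, so it deletes. /ipnebkaaxehozer/ → ipnebkaaxeozer.
Rule 3 (regressive voicing assimilation): /b/ precedes the voiceless obstruent /k/, so it devoices to [p] by assimilation. /ipnebkaaxeozer/ → ipnepkaaxeozer.
Rule 4 (final e-epenthesis): the form ends in the consonant /r/, so [e] is inserted word-finally. /ipnepkaaxeozer/ → ipnepkaaxeozere.

ipnepkaaxeozere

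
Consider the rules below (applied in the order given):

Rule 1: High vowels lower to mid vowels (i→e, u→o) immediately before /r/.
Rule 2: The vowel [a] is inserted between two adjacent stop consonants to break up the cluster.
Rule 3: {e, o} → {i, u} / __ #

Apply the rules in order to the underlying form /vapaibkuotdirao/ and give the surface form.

Rule 1 (pre-rhotic lowering): /i/ is a high vowel immediately before /r/, so it lowers to [e]. /vapaibkuotdirao/ → vapaibkuotderao.
Rule 2 (stop-cluster a-epenthesis): /b/ and /k/ form a stop–stop cluster, so [a] is inserted between them. /t/ and /d/ form a stop–stop cluster, so [a] is inserted between them. /vapaibkuotderao/ → vapaibakuotaderao.
Rule 3 (final vowel raising): /o/ is a mid vowel in word-final position, so it raises to [u]. /vapaibakuotaderao/ → vapaibakuotaderau.

vapaibakuotaderau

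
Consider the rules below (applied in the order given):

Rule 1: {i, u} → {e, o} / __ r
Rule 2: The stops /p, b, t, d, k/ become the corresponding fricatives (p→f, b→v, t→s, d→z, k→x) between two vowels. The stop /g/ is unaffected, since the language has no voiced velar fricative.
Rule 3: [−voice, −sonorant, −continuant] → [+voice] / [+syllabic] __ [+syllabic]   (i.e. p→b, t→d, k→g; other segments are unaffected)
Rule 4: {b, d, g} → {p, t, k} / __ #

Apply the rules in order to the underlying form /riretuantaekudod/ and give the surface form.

reresuantaexuzot

Rule 1 (pre-rhotic lowering): /i/ is a high vowel immediately before /r/, so it lowers to [e]. /riretuantaekudod/ → reretuantaekudod.
Rule 2 (intervocalic spirantization): /t/ is a stop between vowels /e/ and /u/, so it spirantizes to the fricative [s]. /k/ is a stop between vowels /e/ and /u/, so it spirantizes to the fricative [x]. /d/ is a stop between vowels /u/ and /o/, so it spirantizes to the fricative [z]. /reretuantaekudod/ → reresuantaexuzod.
Rule 3 (intervocalic voicing): no segment meets the environment; /reresuantaexuzod/ is unchanged.
Rule 4 (final devoicing): /d/ is a voiced stop in word-final position, so it devoices to [t]. /reresuantaexuzod/ → reresuantaexuzot.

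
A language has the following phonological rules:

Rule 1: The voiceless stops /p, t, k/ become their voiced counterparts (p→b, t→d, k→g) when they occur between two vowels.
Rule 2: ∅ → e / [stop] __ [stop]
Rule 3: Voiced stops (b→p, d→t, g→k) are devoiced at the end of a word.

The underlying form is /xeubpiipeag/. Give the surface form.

xeubepiibeak

Rule 1 (intervocalic voicing): /p/ is a voiceless stop between vowels /i/ and /e/, so it voices to [b]. /xeubpiipeag/ → xeubpiibeag.
Rule 2 (stop-cluster e-epenthesis): /b/ and /p/ form a stop–stop cluster, so [e] is inserted between them. /xeubpiibeag/ → xeubepiibeag.
Rule 3 (final devoicing): /g/ is a voiced stop in word-final position, so it devoices to [k]. /xeubepiibeag/ → xeubepiibeak.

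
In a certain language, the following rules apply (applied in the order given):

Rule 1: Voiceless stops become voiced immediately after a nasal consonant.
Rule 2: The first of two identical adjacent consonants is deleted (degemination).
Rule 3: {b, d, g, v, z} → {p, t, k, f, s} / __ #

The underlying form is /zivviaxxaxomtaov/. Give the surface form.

ziviaxaxomdaof

Rule 1 (post-nasal voicing): /t/ is a voiceless stop immediately after the nasal /m/, so it voices to [d]. /zivviaxxaxomtaov/ → zivviaxxaxomdaov.
Rule 2 (degemination): /vv/ is a geminate; the first /v/ deletes. /xx/ is a geminate; the first /x/ deletes. /zivviaxxaxomdaov/ → ziviaxaxomdaov.
Rule 3 (final devoicing): /v/ is a voiced obstruent in word-final position, so it devoices to [f]. /ziviaxaxomdaov/ → ziviaxaxomdaof.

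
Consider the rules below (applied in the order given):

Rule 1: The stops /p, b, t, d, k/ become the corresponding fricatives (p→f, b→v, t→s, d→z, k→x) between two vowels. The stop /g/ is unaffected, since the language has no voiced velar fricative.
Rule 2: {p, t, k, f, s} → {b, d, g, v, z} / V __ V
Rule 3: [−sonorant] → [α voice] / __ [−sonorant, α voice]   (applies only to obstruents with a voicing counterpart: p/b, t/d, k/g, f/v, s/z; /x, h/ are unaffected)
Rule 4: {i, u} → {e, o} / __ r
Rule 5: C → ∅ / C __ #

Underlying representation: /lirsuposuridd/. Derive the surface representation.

lersuvozorid

Rule 1 (intervocalic spirantization): /p/ is a stop between vowels /u/ and /o/, so it spirantizes to the fricative [f]. /lirsuposuridd/ → lirsufosuridd.
Rule 2 (intervocalic voicing): /f/ is a voiceless obstruent between vowels /u/ and /o/, so it voices to [v]. /s/ is a voiceless obstruent between vowels /o/ and /u/, so it voices to [z]. /lirsufosuridd/ → lirsuvozuridd.
Rule 3 (regressive voicing assimilation): no segment meets the environment; /lirsuvozuridd/ is unchanged.
Rule 4 (pre-rhotic lowering): /i/ is a high vowel immediately before /r/, so it lowers to [e]. /u/ is a high vowel immediately before /r/, so it lowers to [o]. /lirsuvozuridd/ → lersuvozoridd.
Rule 5 (final cluster simplification): /d/ is the second consonant of a word-final cluster /dd/, so it deletes. /lersuvozoridd/ → lersuvozorid.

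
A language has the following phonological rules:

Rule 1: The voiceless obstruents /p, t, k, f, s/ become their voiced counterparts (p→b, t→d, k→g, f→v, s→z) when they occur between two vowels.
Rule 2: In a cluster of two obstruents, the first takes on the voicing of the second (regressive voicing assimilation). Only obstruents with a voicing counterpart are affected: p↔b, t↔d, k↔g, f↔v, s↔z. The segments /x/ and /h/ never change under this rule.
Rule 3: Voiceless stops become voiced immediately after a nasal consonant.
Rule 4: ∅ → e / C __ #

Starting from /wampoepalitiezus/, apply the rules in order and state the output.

wamboebalidiezuse

Rule 1 (intervocalic voicing): /p/ is a voiceless obstruent between vowels /e/ and /a/, so it voices to [b]. /t/ is a voiceless obstruent between vowels /i/ and /i/, so it voices to [d]. /wampoepalitiezus/ → wampoebalidiezus.
Rule 2 (regressive voicing assimilation): no segment meets the environment; /wampoebalidiezus/ is unchanged.
Rule 3 (post-nasal voicing): /p/ is a voiceless stop immediately after the nasal /m/, so it voices to [b]. /wampoebalidiezus/ → wamboebalidiezus.
Rule 4 (final e-epenthesis): the form ends in the consonant /s/, so [e] is inserted word-finally. /wamboebalidiezus/ → wamboebalidiezuse.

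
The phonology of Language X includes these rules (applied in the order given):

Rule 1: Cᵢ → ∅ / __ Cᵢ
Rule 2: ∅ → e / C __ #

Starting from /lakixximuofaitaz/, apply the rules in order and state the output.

Rule 1 (degemination): /xx/ is a geminate; the first /x/ deletes. /lakixximuofaitaz/ → lakiximuofaitaz.
Rule 2 (final e-epenthesis): the form ends in the consonant /z/, so [e] is inserted word-finally. /lakiximuofaitaz/ → lakiximuofaitaze.

lakiximuofaitaze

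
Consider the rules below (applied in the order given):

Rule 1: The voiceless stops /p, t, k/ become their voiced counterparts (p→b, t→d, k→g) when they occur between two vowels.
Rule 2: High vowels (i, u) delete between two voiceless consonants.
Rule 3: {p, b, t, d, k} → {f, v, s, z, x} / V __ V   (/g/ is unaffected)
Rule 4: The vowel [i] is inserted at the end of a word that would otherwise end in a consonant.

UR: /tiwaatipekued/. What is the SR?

Rule 1 (intervocalic voicing): /t/ is a voiceless stop between vowels /a/ and /i/, so it voices to [d]. /p/ is a voiceless stop between vowels /i/ and /e/, so it voices to [b]. /k/ is a voiceless stop between vowels /e/ and /u/, so it voices to [g]. /tiwaatipekued/ → tiwaadibegued.
Rule 2 (high vowel syncope): no segment meets the environment; /tiwaadibegued/ is unchanged.
Rule 3 (intervocalic spirantization): /d/ is a stop between vowels /a/ and /i/, so it spirantizes to the fricative [z]. /b/ is a stop between vowels /i/ and /e/, so it spirantizes to the fricative [v]. /tiwaadibegued/ → tiwaazivegued.
Rule 4 (final i-epenthesis): the form ends in the consonant /d/, so [i] is inserted word-finally. /tiwaazivegued/ → tiwaaziveguedi.

tiwaaziveguedi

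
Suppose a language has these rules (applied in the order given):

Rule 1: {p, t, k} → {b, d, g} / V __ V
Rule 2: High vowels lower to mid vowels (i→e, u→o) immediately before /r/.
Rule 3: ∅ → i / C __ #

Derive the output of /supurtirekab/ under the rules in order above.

suborteregabi

Rule 1 (intervocalic voicing): /p/ is a voiceless stop between vowels /u/ and /u/, so it voices to [b]. /k/ is a voiceless stop between vowels /e/ and /a/, so it voices to [g]. /supurtirekab/ → suburtiregab.
Rule 2 (pre-rhotic lowering): /u/ is a high vowel immediately before /r/, so it lowers to [o]. /i/ is a high vowel immediately before /r/, so it lowers to [e]. /suburtiregab/ → suborteregab.
Rule 3 (final i-epenthesis): the form ends in the consonant /b/, so [i] is inserted word-finally. /suborteregab/ → suborteregabi.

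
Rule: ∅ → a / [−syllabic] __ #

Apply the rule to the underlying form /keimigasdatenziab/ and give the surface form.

keimigasdatenziaba

the form ends in the consonant /b/, so [a] is inserted word-finally.
Surface form: [keimigasdatenziaba].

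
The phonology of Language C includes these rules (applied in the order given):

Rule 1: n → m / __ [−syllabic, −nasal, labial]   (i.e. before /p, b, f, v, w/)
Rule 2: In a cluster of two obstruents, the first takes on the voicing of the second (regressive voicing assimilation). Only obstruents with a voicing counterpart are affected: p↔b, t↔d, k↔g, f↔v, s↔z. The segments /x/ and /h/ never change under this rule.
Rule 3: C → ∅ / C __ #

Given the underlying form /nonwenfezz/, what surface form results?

nomwemfez

Rule 1 (nasal place assimilation): /n/ precedes the labial consonant /w/, so it assimilates in place to [m]. /n/ precedes the labial consonant /f/, so it assimilates in place to [m]. /nonwenfezz/ → nomwemfezz.
Rule 2 (regressive voicing assimilation): no segment meets the environment; /nomwemfezz/ is unchanged.
Rule 3 (final cluster simplification): /z/ is the second consonant of a word-final cluster /zz/, so it deletes. /nomwemfezz/ → nomwemfez.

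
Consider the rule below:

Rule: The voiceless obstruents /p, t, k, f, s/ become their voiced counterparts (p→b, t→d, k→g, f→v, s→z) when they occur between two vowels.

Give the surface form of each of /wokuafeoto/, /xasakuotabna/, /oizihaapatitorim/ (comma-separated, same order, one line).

woguaveodo, xazaguodabna, oizihaabadidorim

/wokuafeoto/: /k/ is a voiceless obstruent between vowels /o/ and /u/, so it voices to [g]. /f/ is a voiceless obstruent between vowels /a/ and /e/, so it voices to [v]. /t/ is a voiceless obstruent between vowels /o/ and /o/, so it voices to [d]. → [woguaveodo].
/xasakuotabna/: /s/ is a voiceless obstruent between vowels /a/ and /a/, so it voices to [z]. /k/ is a voiceless obstruent between vowels /a/ and /u/, so it voices to [g]. /t/ is a voiceless obstruent between vowels /o/ and /a/, so it voices to [d]. → [xazaguodabna].
/oizihaapatitorim/: /p/ is a voiceless obstruent between vowels /a/ and /a/, so it voices to [b]. /t/ is a voiceless obstruent between vowels /a/ and /i/, so it voices to [d]. /t/ is a voiceless obstruent between vowels /i/ and /o/, so it voices to [d]. → [oizihaabadidorim].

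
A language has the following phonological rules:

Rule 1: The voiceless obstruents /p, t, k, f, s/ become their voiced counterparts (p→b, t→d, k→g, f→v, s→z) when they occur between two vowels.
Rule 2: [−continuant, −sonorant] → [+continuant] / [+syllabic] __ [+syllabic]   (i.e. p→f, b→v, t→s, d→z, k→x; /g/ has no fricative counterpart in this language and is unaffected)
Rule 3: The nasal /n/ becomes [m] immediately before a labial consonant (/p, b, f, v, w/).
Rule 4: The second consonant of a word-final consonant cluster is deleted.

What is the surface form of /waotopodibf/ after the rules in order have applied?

Rule 1 (intervocalic voicing): /t/ is a voiceless obstruent between vowels /o/ and /o/, so it voices to [d]. /p/ is a voiceless obstruent between vowels /o/ and /o/, so it voices to [b]. /waotopodibf/ → waodobodibf.
Rule 2 (intervocalic spirantization): /d/ is a stop between vowels /o/ and /o/, so it spirantizes to the fricative [z]. /b/ is a stop between vowels /o/ and /o/, so it spirantizes to the fricative [v]. /d/ is a stop between vowels /o/ and /i/, so it spirantizes to the fricative [z]. /waodobodibf/ → waozovozibf.
Rule 3 (nasal place assimilation): no segment meets the environment; /waozovozibf/ is unchanged.
Rule 4 (final cluster simplification): /f/ is the second consonant of a word-final cluster /bf/, so it deletes. /waozovozibf/ → waozovozib.

waozovozib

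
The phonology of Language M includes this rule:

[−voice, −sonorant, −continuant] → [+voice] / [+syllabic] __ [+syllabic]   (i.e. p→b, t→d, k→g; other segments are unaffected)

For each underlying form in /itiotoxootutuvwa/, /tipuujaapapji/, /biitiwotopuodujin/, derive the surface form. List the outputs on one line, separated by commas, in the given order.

idiodoxooduduvwa, tibuujaabapji, biidiwodobuodujin

/itiotoxootutuvwa/: /t/ is a voiceless stop between vowels /i/ and /i/, so it voices to [d]. /t/ is a voiceless stop between vowels /o/ and /o/, so it voices to [d]. /t/ is a voiceless stop between vowels /o/ and /u/, so it voices to [d]. /t/ is a voiceless stop between vowels /u/ and /u/, so it voices to [d]. → [idiodoxooduduvwa].
/tipuujaapapji/: /p/ is a voiceless stop between vowels /i/ and /u/, so it voices to [b]. /p/ is a voiceless stop between vowels /a/ and /a/, so it voices to [b]. → [tibuujaabapji].
/biitiwotopuodujin/: /t/ is a voiceless stop between vowels /i/ and /i/, so it voices to [d]. /t/ is a voiceless stop between vowels /o/ and /o/, so it voices to [d]. /p/ is a voiceless stop between vowels /o/ and /u/, so it voices to [b]. → [biidiwodobuodujin].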